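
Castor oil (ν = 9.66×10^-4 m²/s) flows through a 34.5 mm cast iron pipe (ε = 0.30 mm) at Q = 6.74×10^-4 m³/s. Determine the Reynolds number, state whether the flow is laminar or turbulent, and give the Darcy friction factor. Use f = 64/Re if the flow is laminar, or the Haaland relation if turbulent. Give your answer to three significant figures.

V = 4Q/(πD²) = 0.7210 m/s
Re = VD/ν = 0.7210·0.0345/9.66×10^-4 = 25.7
Re < 2300 → laminar → f = 64/Re = 2.485

Re ≈ 25.7; laminar; f = 64/Re ≈ 2.49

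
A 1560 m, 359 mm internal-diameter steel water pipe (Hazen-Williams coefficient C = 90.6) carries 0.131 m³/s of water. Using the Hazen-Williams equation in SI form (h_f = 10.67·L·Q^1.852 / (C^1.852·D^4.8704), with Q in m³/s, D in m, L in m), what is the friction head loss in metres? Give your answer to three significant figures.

h_f = 10.67·1560·0.131^1.852 / (90.6^1.852·0.359^4.8704) = 13.45 m

h_f ≈ 13.5 m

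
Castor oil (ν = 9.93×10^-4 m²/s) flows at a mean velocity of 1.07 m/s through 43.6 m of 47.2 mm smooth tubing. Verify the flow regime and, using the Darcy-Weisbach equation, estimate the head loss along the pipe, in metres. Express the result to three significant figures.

Re = VD/ν = 1.07·0.04720/9.93×10^-4 = 50.9 → laminar (Re < 2300)
f = 64/Re = 1.258
h_f = f(L/D)V²/(2g) = 1.258·(43.6/0.04720)·1.07²/(2·9.81) = 67.83 m

h_f ≈ 67.8 m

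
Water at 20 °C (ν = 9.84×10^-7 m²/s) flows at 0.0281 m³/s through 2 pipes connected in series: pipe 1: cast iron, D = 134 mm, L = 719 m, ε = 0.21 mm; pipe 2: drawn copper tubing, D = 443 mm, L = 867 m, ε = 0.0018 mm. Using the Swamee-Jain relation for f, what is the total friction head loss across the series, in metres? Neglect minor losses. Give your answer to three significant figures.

Pipe 1: V = 1.993 m/s, Re = 2.71×10^5, ε/D = 0.00157, f = 0.02291, h_1 = f(L/D)V²/2g = 24.88 m
Pipe 2: V = 0.1823 m/s, Re = 8.21×10^4, ε/D = 4.06×10^-6, f = 0.01865, h_2 = f(L/D)V²/2g = 0.06182 m
Series → Q common, losses add: H = Σh = 24.94 m

H ≈ 24.9 m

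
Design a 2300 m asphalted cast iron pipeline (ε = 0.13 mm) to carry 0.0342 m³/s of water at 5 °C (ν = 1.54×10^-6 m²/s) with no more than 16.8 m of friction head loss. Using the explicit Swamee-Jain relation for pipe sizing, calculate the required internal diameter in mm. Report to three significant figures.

Swamee-Jain (Type III): D = 0.66·[ε^1.25·(LQ²/(gh_f))^4.75 + ν·Q^9.4·(L/(gh_f))^5.2]^0.04
LQ²/(gh_f) = 0.01632; L/(gh_f) = 13.96
Term 1 = ε^1.25·(…)^4.75 = 4.50×10^-14; Term 2 = ν·Q^9.4·(…)^5.2 = 2.29×10^-14
D = 0.66·(4.50×10^-14 + 2.29×10^-14)^0.04 = 0.1963 m = 196 mm
Check: V = 1.13 m/s, Re = 1.44×10^5, f = 0.02030, h_f = 15.5 m ≈ 16.8 m ✓

D ≈ 196 mm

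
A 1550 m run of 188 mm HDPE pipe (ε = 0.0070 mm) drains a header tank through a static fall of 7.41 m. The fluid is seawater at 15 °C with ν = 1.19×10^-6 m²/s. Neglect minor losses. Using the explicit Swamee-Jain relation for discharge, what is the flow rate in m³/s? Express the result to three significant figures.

Q ≈ 0.0287 m³/s

Swamee-Jain (Type II): Q = -0.965·√(gD⁵h_f/L)·ln[ε/(3.7D) + √(3.17ν²L/(gD³h_f))]
√(gD⁵h_f/L) = √(9.81·0.188⁵·7.41/1550) = 0.003319
ε/(3.7D) = 1.01×10^-5; √(3.17ν²L/(gD³h_f)) = 1.20×10^-4
Q = -0.965·0.003319·ln(1.301×10^-4) = 0.02865 m³/s
Check: V = 1.03 m/s, Re = 1.63×10^5, f = 0.01647, h_f = 7.37 m ≈ 7.41 m ✓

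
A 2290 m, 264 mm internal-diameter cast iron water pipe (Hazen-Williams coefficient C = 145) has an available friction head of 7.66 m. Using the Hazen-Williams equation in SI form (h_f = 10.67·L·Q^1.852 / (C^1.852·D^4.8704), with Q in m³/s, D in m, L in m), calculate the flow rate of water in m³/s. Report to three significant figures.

Rearranging: Q = [h_f·C^1.852·D^4.8704 / (10.67·L)]^(1/1.852)
Q = [7.66·145^1.852·0.264^4.8704 / (10.67·2290)]^0.540 = 0.05603 m³/s

Q ≈ 0.0560 m³/s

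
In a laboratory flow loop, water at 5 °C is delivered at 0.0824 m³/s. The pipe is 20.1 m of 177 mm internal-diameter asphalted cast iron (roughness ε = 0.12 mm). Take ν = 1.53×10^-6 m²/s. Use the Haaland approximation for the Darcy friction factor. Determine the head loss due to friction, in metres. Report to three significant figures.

h_f ≈ 1.22 m

V = 4Q/(πD²) = 4·0.0824/(π·0.177²) = 3.349 m/s
Re = VD/ν = 3.349·0.177/1.53×10^-6 = 3.87×10^5 → turbulent
ε/D = 0.12/177 = 6.78×10^-4
Haaland: f = 0.01881
h_f = f(L/D)V²/(2g) = 0.01881·(20.1/0.177)·3.349²/(2·9.81) = 1.221 m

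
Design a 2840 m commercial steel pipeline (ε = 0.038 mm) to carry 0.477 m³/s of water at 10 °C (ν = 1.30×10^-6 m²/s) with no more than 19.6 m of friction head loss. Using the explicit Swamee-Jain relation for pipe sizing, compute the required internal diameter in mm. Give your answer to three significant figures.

D ≈ 519 mm

Swamee-Jain (Type III): D = 0.66·[ε^1.25·(LQ²/(gh_f))^4.75 + ν·Q^9.4·(L/(gh_f))^5.2]^0.04
LQ²/(gh_f) = 3.361; L/(gh_f) = 14.77
Term 1 = ε^1.25·(…)^4.75 = 9.45×10^-4; Term 2 = ν·Q^9.4·(…)^5.2 = 0.00149
D = 0.66·(9.45×10^-4 + 0.00149)^0.04 = 0.5188 m = 519 mm
Check: V = 2.26 m/s, Re = 9.01×10^5, f = 0.01323, h_f = 18.8 m ≈ 19.6 m ✓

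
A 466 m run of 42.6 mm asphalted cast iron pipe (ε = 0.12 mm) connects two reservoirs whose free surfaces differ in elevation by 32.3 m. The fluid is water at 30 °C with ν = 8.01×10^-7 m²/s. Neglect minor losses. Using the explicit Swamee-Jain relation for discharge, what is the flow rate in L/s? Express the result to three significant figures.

Q ≈ 2.07 L/s

Swamee-Jain (Type II): Q = -0.965·√(gD⁵h_f/L)·ln[ε/(3.7D) + √(3.17ν²L/(gD³h_f))]
√(gD⁵h_f/L) = √(9.81·0.0426⁵·32.3/466) = 3.089×10^-4
ε/(3.7D) = 7.61×10^-4; √(3.17ν²L/(gD³h_f)) = 1.97×10^-4
Q = -0.965·3.089×10^-4·ln(9.580×10^-4) = 0.002072 m³/s
Check: V = 1.45 m/s, Re = 7.73×10^4, f = 0.02770, h_f = 32.6 m ≈ 32.3 m ✓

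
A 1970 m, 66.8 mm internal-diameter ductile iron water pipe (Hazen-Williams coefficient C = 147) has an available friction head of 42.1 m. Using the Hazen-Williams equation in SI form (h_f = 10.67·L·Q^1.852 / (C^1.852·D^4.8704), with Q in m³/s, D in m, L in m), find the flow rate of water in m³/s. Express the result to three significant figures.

Rearranging: Q = [h_f·C^1.852·D^4.8704 / (10.67·L)]^(1/1.852)
Q = [42.1·147^1.852·0.0668^4.8704 / (10.67·1970)]^0.540 = 0.004166 m³/s

Q ≈ 0.00417 m³/s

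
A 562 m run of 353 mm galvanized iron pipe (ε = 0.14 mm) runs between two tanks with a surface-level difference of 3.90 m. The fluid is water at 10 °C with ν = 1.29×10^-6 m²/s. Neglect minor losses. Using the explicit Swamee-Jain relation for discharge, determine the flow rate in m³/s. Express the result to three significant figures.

Swamee-Jain (Type II): Q = -0.965·√(gD⁵h_f/L)·ln[ε/(3.7D) + √(3.17ν²L/(gD³h_f))]
√(gD⁵h_f/L) = √(9.81·0.353⁵·3.90/562) = 0.01932
ε/(3.7D) = 1.07×10^-4; √(3.17ν²L/(gD³h_f)) = 4.20×10^-5
Q = -0.965·0.01932·ln(1.492×10^-4) = 0.1642 m³/s
Check: V = 1.68 m/s, Re = 4.59×10^5, f = 0.01718, h_f = 3.93 m ≈ 3.90 m ✓

Q ≈ 0.164 m³/s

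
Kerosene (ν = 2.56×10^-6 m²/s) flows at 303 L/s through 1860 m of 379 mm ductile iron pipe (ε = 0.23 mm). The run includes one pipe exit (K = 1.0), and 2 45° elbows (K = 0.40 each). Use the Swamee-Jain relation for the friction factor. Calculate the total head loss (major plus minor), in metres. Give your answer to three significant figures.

H_L ≈ 34.3 m

V = 4Q/(πD²) = 2.686 m/s; V²/2g = 0.3677 m
Re = 3.98×10^5, ε/D = 6.07×10^-4 → f = 0.01862 (Swamee-Jain)
Major: h_f = f(L/D)·V²/2g = 0.01862·4908·0.3677 = 33.59 m
Minor: ΣK = 1.80; h_m = ΣK·V²/2g = 0.6618 m
Total H_L = 33.59 + 0.6618 = 34.25 m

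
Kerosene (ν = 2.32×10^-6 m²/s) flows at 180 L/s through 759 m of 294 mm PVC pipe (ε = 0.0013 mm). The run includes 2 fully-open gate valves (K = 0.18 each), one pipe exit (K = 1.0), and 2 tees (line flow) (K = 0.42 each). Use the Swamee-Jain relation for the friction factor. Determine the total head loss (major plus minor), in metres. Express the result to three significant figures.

H_L ≈ 13.9 m

V = 4Q/(πD²) = 2.651 m/s; V²/2g = 0.3583 m
Re = 3.36×10^5, ε/D = 4.42×10^-6 → f = 0.01413 (Swamee-Jain)
Major: h_f = f(L/D)·V²/2g = 0.01413·2582·0.3583 = 13.07 m
Minor: ΣK = 2.20; h_m = ΣK·V²/2g = 0.7883 m
Total H_L = 13.07 + 0.7883 = 13.86 m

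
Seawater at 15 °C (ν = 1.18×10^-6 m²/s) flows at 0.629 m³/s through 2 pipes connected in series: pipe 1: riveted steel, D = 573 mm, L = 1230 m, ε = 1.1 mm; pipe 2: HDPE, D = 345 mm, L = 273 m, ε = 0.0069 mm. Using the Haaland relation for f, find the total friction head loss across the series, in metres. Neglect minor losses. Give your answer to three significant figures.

H ≈ 35.2 m

Pipe 1: V = 2.439 m/s, Re = 1.18×10^6, ε/D = 0.00192, f = 0.02336, h_1 = f(L/D)V²/2g = 15.20 m
Pipe 2: V = 6.729 m/s, Re = 1.97×10^6, ε/D = 2.00×10^-5, f = 0.01096, h_2 = f(L/D)V²/2g = 20.01 m
Series → Q common, losses add: H = Σh = 35.21 m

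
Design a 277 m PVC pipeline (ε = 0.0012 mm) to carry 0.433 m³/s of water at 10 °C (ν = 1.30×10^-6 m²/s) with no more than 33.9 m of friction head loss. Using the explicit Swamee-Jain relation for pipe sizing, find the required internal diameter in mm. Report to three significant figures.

Swamee-Jain (Type III): D = 0.66·[ε^1.25·(LQ²/(gh_f))^4.75 + ν·Q^9.4·(L/(gh_f))^5.2]^0.04
LQ²/(gh_f) = 0.1562; L/(gh_f) = 0.8329
Term 1 = ε^1.25·(…)^4.75 = 5.87×10^-12; Term 2 = ν·Q^9.4·(…)^5.2 = 1.92×10^-10
D = 0.66·(5.87×10^-12 + 1.92×10^-10)^0.04 = 0.2700 m = 270 mm
Check: V = 7.56 m/s, Re = 1.57×10^6, f = 0.01092, h_f = 32.6 m ≈ 33.9 m ✓

D ≈ 270 mm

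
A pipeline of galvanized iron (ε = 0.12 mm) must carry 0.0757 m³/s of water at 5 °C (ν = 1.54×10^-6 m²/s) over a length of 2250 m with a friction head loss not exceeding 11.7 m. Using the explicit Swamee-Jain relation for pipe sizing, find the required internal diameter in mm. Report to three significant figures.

D ≈ 283 mm

Swamee-Jain (Type III): D = 0.66·[ε^1.25·(LQ²/(gh_f))^4.75 + ν·Q^9.4·(L/(gh_f))^5.2]^0.04
LQ²/(gh_f) = 0.1123; L/(gh_f) = 19.60
Term 1 = ε^1.25·(…)^4.75 = 3.88×10^-10; Term 2 = ν·Q^9.4·(…)^5.2 = 2.35×10^-10
D = 0.66·(3.88×10^-10 + 2.35×10^-10)^0.04 = 0.2827 m = 283 mm
Check: V = 1.21 m/s, Re = 2.21×10^5, f = 0.01835, h_f = 10.8 m ≈ 11.7 m ✓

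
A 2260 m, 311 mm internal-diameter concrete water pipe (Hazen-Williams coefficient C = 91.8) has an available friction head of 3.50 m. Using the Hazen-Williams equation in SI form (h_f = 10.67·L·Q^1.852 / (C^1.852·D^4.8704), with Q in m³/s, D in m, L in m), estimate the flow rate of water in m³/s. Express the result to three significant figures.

Q ≈ 0.0360 m³/s

Rearranging: Q = [h_f·C^1.852·D^4.8704 / (10.67·L)]^(1/1.852)
Q = [3.50·91.8^1.852·0.311^4.8704 / (10.67·2260)]^0.540 = 0.03601 m³/s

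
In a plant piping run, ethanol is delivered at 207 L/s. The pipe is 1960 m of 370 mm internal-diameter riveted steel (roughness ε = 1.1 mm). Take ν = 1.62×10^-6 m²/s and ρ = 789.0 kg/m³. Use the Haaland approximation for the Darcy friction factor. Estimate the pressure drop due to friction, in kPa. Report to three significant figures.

Δp ≈ 205 kPa

V = 4Q/(πD²) = 4·0.207/(π·0.370²) = 1.925 m/s
Re = VD/ν = 1.925·0.370/1.62×10^-6 = 4.40×10^5 → turbulent
ε/D = 1.1/370 = 0.00297
Haaland: f = 0.02643
h_f = f(L/D)V²/(2g) = 0.02643·(1960/0.370)·1.925²/(2·9.81) = 26.45 m
Δp = ρg·h_f = 789.0·9.81·26.45 = 204.7 kPa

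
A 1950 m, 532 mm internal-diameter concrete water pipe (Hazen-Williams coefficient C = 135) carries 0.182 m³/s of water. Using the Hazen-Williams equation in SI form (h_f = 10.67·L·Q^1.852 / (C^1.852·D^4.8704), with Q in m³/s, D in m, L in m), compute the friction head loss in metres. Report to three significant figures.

h_f = 10.67·1950·0.182^1.852 / (135^1.852·0.532^4.8704) = 2.175 m

h_f ≈ 2.17 m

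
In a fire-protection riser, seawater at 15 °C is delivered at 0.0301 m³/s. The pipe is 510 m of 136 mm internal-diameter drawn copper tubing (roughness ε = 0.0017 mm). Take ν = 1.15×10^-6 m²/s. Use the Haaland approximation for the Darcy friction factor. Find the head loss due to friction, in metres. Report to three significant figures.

h_f ≈ 12.3 m

V = 4Q/(πD²) = 4·0.0301/(π·0.136²) = 2.072 m/s
Re = VD/ν = 2.072·0.136/1.15×10^-6 = 2.45×10^5 → turbulent
ε/D = 0.0017/136 = 1.25×10^-5
Haaland: f = 0.01499
h_f = f(L/D)V²/(2g) = 0.01499·(510/0.136)·2.072²/(2·9.81) = 12.30 m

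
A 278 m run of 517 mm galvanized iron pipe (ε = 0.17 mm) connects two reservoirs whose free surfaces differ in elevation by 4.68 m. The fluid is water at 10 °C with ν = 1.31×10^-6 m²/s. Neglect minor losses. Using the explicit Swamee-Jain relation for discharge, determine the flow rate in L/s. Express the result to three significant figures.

Swamee-Jain (Type II): Q = -0.965·√(gD⁵h_f/L)·ln[ε/(3.7D) + √(3.17ν²L/(gD³h_f))]
√(gD⁵h_f/L) = √(9.81·0.517⁵·4.68/278) = 0.07810
ε/(3.7D) = 8.89×10^-5; √(3.17ν²L/(gD³h_f)) = 1.54×10^-5
Q = -0.965·0.07810·ln(1.043×10^-4) = 0.6910 m³/s
Check: V = 3.29 m/s, Re = 1.30×10^6, f = 0.01585, h_f = 4.71 m ≈ 4.68 m ✓

Q ≈ 691 L/s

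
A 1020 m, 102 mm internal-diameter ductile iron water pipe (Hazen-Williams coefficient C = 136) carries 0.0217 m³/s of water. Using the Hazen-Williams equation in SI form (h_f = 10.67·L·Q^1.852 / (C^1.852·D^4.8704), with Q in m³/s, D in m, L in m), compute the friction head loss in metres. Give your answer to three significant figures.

h_f ≈ 68.1 m

h_f = 10.67·1020·0.0217^1.852 / (136^1.852·0.102^4.8704) = 68.09 m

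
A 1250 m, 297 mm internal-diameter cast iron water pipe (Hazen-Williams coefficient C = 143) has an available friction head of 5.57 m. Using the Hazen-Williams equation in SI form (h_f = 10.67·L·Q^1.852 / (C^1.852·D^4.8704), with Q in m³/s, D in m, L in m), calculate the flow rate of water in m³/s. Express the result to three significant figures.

Rearranging: Q = [h_f·C^1.852·D^4.8704 / (10.67·L)]^(1/1.852)
Q = [5.57·143^1.852·0.297^4.8704 / (10.67·1250)]^0.540 = 0.08793 m³/s

Q ≈ 0.0879 m³/s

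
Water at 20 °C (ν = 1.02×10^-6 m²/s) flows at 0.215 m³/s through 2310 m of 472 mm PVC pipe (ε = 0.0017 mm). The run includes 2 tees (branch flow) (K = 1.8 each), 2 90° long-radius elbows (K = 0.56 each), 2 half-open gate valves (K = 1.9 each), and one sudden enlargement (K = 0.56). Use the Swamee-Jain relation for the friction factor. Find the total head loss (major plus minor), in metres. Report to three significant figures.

H_L ≈ 5.54 m

V = 4Q/(πD²) = 1.229 m/s; V²/2g = 0.07695 m
Re = 5.69×10^5, ε/D = 3.60×10^-6 → f = 0.01286 (Swamee-Jain)
Major: h_f = f(L/D)·V²/2g = 0.01286·4894·0.07695 = 4.843 m
Minor: ΣK = 9.08; h_m = ΣK·V²/2g = 0.6987 m
Total H_L = 4.843 + 0.6987 = 5.541 m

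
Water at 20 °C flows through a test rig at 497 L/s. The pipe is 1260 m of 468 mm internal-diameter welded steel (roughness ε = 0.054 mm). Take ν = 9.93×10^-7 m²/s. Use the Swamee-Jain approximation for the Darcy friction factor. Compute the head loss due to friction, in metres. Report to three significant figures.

h_f ≈ 15.4 m

V = 4Q/(πD²) = 4·0.497/(π·0.468²) = 2.889 m/s
Re = VD/ν = 2.889·0.468/9.93×10^-7 = 1.36×10^6 → turbulent
ε/D = 0.054/468 = 1.15×10^-4
Swamee-Jain: f = 0.01343
h_f = f(L/D)V²/(2g) = 0.01343·(1260/0.468)·2.889²/(2·9.81) = 15.38 m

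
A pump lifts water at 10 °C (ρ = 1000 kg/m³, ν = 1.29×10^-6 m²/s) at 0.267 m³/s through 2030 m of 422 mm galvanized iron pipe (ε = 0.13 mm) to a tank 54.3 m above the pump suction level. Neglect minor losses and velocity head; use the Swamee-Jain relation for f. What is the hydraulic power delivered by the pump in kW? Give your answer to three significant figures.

V = 4Q/(πD²) = 1.909 m/s; Re = 6.24×10^5; ε/D = 3.08×10^-4; f = 0.01621
h_f = f(L/D)V²/2g = 14.48 m
Total head H = z + h_f = 54.3 + 14.48 = 68.78 m
P_hyd = ρgQH = 1000·9.81·0.267·68.78 = 180.2 kW

P_hyd ≈ 180 kW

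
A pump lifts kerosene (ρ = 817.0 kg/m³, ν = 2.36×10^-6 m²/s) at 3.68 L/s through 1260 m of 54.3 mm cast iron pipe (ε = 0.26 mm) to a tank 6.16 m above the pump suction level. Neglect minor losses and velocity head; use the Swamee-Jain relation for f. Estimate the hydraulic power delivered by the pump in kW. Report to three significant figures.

V = 4Q/(πD²) = 1.589 m/s; Re = 3.66×10^4; ε/D = 0.00479; f = 0.03285
h_f = f(L/D)V²/2g = 98.11 m
Total head H = z + h_f = 6.16 + 98.11 = 104.3 m
P_hyd = ρgQH = 817.0·9.81·0.00368·104.3 = 3.075 kW

P_hyd ≈ 3.08 kW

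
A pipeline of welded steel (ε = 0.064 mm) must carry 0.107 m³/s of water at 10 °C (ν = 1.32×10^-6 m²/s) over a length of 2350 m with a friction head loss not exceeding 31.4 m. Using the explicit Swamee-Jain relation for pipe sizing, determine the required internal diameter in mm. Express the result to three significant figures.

D ≈ 262 mm

Swamee-Jain (Type III): D = 0.66·[ε^1.25·(LQ²/(gh_f))^4.75 + ν·Q^9.4·(L/(gh_f))^5.2]^0.04
LQ²/(gh_f) = 0.08734; L/(gh_f) = 7.629
Term 1 = ε^1.25·(…)^4.75 = 5.35×10^-11; Term 2 = ν·Q^9.4·(…)^5.2 = 3.85×10^-11
D = 0.66·(5.35×10^-11 + 3.85×10^-11)^0.04 = 0.2619 m = 262 mm
Check: V = 1.99 m/s, Re = 3.94×10^5, f = 0.01623, h_f = 29.3 m ≈ 31.4 m ✓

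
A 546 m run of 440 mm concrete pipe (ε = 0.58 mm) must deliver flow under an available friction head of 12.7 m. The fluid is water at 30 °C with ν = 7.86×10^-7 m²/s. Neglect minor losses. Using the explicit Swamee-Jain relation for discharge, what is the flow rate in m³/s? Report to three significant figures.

Swamee-Jain (Type II): Q = -0.965·√(gD⁵h_f/L)·ln[ε/(3.7D) + √(3.17ν²L/(gD³h_f))]
√(gD⁵h_f/L) = √(9.81·0.440⁵·12.7/546) = 0.06134
ε/(3.7D) = 3.56×10^-4; √(3.17ν²L/(gD³h_f)) = 1.00×10^-5
Q = -0.965·0.06134·ln(3.663×10^-4) = 0.4684 m³/s
Check: V = 3.08 m/s, Re = 1.72×10^6, f = 0.02123, h_f = 12.7 m ≈ 12.7 m ✓

Q ≈ 0.468 m³/s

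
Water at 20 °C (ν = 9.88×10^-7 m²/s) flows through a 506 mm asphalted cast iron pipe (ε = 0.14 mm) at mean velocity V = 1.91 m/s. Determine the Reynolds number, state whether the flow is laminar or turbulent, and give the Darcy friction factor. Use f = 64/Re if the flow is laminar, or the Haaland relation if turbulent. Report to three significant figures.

Re ≈ 9.78×10^5; turbulent; f ≈ 0.0154

Re = VD/ν = 1.910·0.506/9.88×10^-7 = 9.78×10^5
Re > 4000 → turbulent; ε/D = 2.77×10^-4
Haaland: f = 0.01540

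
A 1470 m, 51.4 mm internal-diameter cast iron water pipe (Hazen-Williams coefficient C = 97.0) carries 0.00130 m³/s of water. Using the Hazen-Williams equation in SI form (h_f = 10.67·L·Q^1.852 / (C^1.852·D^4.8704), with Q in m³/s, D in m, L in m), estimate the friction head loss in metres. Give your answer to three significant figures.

h_f ≈ 28.1 m

h_f = 10.67·1470·0.00130^1.852 / (97.0^1.852·0.0514^4.8704) = 28.13 m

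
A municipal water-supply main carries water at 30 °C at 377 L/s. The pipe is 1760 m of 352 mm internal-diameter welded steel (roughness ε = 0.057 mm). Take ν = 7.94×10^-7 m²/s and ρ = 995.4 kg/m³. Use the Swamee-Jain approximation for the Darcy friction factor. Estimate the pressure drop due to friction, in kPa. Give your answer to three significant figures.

Δp ≈ 520 kPa

V = 4Q/(πD²) = 4·0.377/(π·0.352²) = 3.874 m/s
Re = VD/ν = 3.874·0.352/7.94×10^-7 = 1.72×10^6 → turbulent
ε/D = 0.057/352 = 1.62×10^-4
Swamee-Jain: f = 0.01392
h_f = f(L/D)V²/(2g) = 0.01392·(1760/0.352)·3.874²/(2·9.81) = 53.24 m
Δp = ρg·h_f = 995.4·9.81·53.24 = 519.9 kPa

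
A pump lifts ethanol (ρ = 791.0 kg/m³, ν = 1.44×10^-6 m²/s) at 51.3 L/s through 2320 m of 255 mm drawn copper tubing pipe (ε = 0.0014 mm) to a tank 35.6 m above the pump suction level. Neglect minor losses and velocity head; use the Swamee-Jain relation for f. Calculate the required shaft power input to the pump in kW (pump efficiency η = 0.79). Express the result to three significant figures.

P_shaft ≈ 21.7 kW

V = 4Q/(πD²) = 1.004 m/s; Re = 1.78×10^5; ε/D = 5.49×10^-6; f = 0.01594
h_f = f(L/D)V²/2g = 7.458 m
Total head H = z + h_f = 35.6 + 7.458 = 43.06 m
P_hyd = ρgQH = 791.0·9.81·0.0513·43.06 = 17.14 kW
P_shaft = P_hyd/η = 17.14/0.79 = 21.70 kW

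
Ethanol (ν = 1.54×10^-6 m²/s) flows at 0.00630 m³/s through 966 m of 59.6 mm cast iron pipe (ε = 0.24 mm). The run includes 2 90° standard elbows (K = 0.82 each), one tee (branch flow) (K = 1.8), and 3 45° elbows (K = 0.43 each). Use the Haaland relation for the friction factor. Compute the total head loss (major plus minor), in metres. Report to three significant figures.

H_L ≈ 126 m

V = 4Q/(πD²) = 2.258 m/s; V²/2g = 0.2599 m
Re = 8.74×10^4, ε/D = 0.00403 → f = 0.02964 (Haaland)
Major: h_f = f(L/D)·V²/2g = 0.02964·16208·0.2599 = 124.8 m
Minor: ΣK = 4.73; h_m = ΣK·V²/2g = 1.229 m
Total H_L = 124.8 + 1.229 = 126.1 m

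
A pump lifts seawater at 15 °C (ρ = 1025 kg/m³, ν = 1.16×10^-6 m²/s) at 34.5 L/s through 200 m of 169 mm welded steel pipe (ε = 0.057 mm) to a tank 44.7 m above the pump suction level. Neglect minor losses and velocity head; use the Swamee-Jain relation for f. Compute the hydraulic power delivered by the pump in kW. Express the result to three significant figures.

P_hyd ≈ 16.4 kW

V = 4Q/(πD²) = 1.538 m/s; Re = 2.24×10^5; ε/D = 3.37×10^-4; f = 0.01780
h_f = f(L/D)V²/2g = 2.540 m
Total head H = z + h_f = 44.7 + 2.540 = 47.24 m
P_hyd = ρgQH = 1025·9.81·0.0345·47.24 = 16.39 kW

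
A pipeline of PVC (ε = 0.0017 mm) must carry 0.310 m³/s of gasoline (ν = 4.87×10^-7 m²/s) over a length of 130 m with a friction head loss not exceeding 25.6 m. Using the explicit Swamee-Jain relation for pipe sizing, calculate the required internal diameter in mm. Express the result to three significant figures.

Swamee-Jain (Type III): D = 0.66·[ε^1.25·(LQ²/(gh_f))^4.75 + ν·Q^9.4·(L/(gh_f))^5.2]^0.04
LQ²/(gh_f) = 0.04975; L/(gh_f) = 0.5176
Term 1 = ε^1.25·(…)^4.75 = 3.96×10^-14; Term 2 = ν·Q^9.4·(…)^5.2 = 2.63×10^-13
D = 0.66·(3.96×10^-14 + 2.63×10^-13)^0.04 = 0.2083 m = 208 mm
Check: V = 9.09 m/s, Re = 3.89×10^6, f = 0.009807, h_f = 25.8 m ≈ 25.6 m ✓

D ≈ 208 mm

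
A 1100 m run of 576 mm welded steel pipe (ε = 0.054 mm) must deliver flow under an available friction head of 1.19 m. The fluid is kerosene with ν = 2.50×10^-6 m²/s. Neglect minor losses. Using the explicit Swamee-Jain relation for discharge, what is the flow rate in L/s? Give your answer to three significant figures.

Q ≈ 225 L/s

Swamee-Jain (Type II): Q = -0.965·√(gD⁵h_f/L)·ln[ε/(3.7D) + √(3.17ν²L/(gD³h_f))]
√(gD⁵h_f/L) = √(9.81·0.576⁵·1.19/1100) = 0.02594
ε/(3.7D) = 2.53×10^-5; √(3.17ν²L/(gD³h_f)) = 9.88×10^-5
Q = -0.965·0.02594·ln(1.242×10^-4) = 0.2251 m³/s
Check: V = 0.864 m/s, Re = 1.99×10^5, f = 0.01635, h_f = 1.19 m ≈ 1.19 m ✓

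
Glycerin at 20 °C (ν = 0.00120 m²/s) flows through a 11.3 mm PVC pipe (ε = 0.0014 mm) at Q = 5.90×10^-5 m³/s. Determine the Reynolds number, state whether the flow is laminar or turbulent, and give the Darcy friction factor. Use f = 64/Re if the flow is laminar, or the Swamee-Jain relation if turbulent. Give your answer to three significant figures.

V = 4Q/(πD²) = 0.5883 m/s
Re = VD/ν = 0.5883·0.0113/0.00120 = 5.54
Re < 2300 → laminar → f = 64/Re = 11.55

Re ≈ 5.54; laminar; f = 64/Re ≈ 11.6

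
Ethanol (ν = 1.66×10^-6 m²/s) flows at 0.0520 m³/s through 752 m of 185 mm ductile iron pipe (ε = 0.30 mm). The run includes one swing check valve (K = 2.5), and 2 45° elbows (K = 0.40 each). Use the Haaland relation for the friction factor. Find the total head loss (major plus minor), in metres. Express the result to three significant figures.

H_L ≈ 18.5 m

V = 4Q/(πD²) = 1.935 m/s; V²/2g = 0.1907 m
Re = 2.16×10^5, ε/D = 0.00162 → f = 0.02305 (Haaland)
Major: h_f = f(L/D)·V²/2g = 0.02305·4065·0.1907 = 17.87 m
Minor: ΣK = 3.30; h_m = ΣK·V²/2g = 0.6294 m
Total H_L = 17.87 + 0.6294 = 18.50 m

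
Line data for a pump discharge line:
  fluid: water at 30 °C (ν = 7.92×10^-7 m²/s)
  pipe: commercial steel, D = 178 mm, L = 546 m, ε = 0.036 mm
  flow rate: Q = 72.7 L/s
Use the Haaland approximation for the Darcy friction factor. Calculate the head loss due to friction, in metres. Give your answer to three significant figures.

V = 4Q/(πD²) = 4·0.0727/(π·0.178²) = 2.921 m/s
Re = VD/ν = 2.921·0.178/7.92×10^-7 = 6.57×10^5 → turbulent
ε/D = 0.036/178 = 2.02×10^-4
Haaland: f = 0.01500
h_f = f(L/D)V²/(2g) = 0.01500·(546/0.178)·2.921²/(2·9.81) = 20.01 m

h_f ≈ 20.0 m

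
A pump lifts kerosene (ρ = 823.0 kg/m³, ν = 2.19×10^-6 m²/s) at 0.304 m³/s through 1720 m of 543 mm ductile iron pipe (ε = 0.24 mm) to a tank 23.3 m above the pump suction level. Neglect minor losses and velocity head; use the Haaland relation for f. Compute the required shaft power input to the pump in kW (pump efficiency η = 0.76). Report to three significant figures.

P_shaft ≈ 91.1 kW

V = 4Q/(πD²) = 1.313 m/s; Re = 3.25×10^5; ε/D = 4.42×10^-4; f = 0.01763
h_f = f(L/D)V²/2g = 4.905 m
Total head H = z + h_f = 23.3 + 4.905 = 28.20 m
P_hyd = ρgQH = 823.0·9.81·0.304·28.20 = 69.23 kW
P_shaft = P_hyd/η = 69.23/0.76 = 91.09 kW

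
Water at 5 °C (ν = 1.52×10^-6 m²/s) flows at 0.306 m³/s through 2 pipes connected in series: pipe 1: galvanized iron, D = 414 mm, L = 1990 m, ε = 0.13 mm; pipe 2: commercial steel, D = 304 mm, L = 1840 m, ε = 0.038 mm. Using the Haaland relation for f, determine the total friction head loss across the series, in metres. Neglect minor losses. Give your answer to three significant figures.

H ≈ 96.3 m

Pipe 1: V = 2.273 m/s, Re = 6.19×10^5, ε/D = 3.14×10^-4, f = 0.01607, h_1 = f(L/D)V²/2g = 20.34 m
Pipe 2: V = 4.216 m/s, Re = 8.43×10^5, ε/D = 1.25×10^-4, f = 0.01386, h_2 = f(L/D)V²/2g = 75.97 m
Series → Q common, losses add: H = Σh = 96.31 m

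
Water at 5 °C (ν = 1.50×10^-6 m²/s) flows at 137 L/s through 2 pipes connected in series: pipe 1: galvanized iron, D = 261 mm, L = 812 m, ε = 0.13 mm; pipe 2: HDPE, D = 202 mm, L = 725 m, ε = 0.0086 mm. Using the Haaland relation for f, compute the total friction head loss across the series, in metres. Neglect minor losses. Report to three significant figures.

Pipe 1: V = 2.561 m/s, Re = 4.46×10^5, ε/D = 4.98×10^-4, f = 0.01766, h_1 = f(L/D)V²/2g = 18.36 m
Pipe 2: V = 4.275 m/s, Re = 5.76×10^5, ε/D = 4.26×10^-5, f = 0.01331, h_2 = f(L/D)V²/2g = 44.49 m
Series → Q common, losses add: H = Σh = 62.85 m

H ≈ 62.8 m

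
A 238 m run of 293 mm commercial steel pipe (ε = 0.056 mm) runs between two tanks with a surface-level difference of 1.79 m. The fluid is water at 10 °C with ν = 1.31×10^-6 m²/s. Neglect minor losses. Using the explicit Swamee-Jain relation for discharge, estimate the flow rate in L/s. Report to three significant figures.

Q ≈ 112 L/s

Swamee-Jain (Type II): Q = -0.965·√(gD⁵h_f/L)·ln[ε/(3.7D) + √(3.17ν²L/(gD³h_f))]
√(gD⁵h_f/L) = √(9.81·0.293⁵·1.79/238) = 0.01262
ε/(3.7D) = 5.17×10^-5; √(3.17ν²L/(gD³h_f)) = 5.41×10^-5
Q = -0.965·0.01262·ln(1.058×10^-4) = 0.1115 m³/s
Check: V = 1.65 m/s, Re = 3.70×10^5, f = 0.01588, h_f = 1.80 m ≈ 1.79 m ✓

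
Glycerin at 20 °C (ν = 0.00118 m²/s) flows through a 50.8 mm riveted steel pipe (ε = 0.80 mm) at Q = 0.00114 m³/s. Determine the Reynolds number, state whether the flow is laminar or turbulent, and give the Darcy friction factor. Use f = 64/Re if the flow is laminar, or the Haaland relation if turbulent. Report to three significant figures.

Re ≈ 24.2; laminar; f = 64/Re ≈ 2.64

V = 4Q/(πD²) = 0.5625 m/s
Re = VD/ν = 0.5625·0.0508/0.00118 = 24.2
Re < 2300 → laminar → f = 64/Re = 2.643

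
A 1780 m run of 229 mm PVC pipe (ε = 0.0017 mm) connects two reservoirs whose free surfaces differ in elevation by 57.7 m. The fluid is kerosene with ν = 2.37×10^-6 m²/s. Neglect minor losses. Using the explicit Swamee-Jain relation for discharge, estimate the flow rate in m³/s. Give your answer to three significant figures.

Swamee-Jain (Type II): Q = -0.965·√(gD⁵h_f/L)·ln[ε/(3.7D) + √(3.17ν²L/(gD³h_f))]
√(gD⁵h_f/L) = √(9.81·0.229⁵·57.7/1780) = 0.01415
ε/(3.7D) = 2.01×10^-6; √(3.17ν²L/(gD³h_f)) = 6.83×10^-5
Q = -0.965·0.01415·ln(7.029×10^-5) = 0.1306 m³/s
Check: V = 3.17 m/s, Re = 3.06×10^5, f = 0.01441, h_f = 57.4 m ≈ 57.7 m ✓

Q ≈ 0.131 m³/s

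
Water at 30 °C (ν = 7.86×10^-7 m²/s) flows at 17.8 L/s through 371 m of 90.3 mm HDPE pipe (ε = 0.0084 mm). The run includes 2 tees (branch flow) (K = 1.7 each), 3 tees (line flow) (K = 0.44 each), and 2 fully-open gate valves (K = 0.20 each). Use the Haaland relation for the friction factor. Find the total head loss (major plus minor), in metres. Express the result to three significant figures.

V = 4Q/(πD²) = 2.779 m/s; V²/2g = 0.3937 m
Re = 3.19×10^5, ε/D = 9.30×10^-5 → f = 0.01503 (Haaland)
Major: h_f = f(L/D)·V²/2g = 0.01503·4109·0.3937 = 24.32 m
Minor: ΣK = 5.12; h_m = ΣK·V²/2g = 2.016 m
Total H_L = 24.32 + 2.016 = 26.34 m

H_L ≈ 26.3 m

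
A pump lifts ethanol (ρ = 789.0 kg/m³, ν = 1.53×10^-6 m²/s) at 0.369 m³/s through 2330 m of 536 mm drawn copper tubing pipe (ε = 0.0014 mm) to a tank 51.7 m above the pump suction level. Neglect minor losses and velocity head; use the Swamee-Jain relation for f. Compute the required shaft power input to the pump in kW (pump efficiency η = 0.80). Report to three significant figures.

P_shaft ≈ 212 kW

V = 4Q/(πD²) = 1.635 m/s; Re = 5.73×10^5; ε/D = 2.61×10^-6; f = 0.01282
h_f = f(L/D)V²/2g = 7.598 m
Total head H = z + h_f = 51.7 + 7.598 = 59.30 m
P_hyd = ρgQH = 789.0·9.81·0.369·59.30 = 169.4 kW
P_shaft = P_hyd/η = 169.4/0.80 = 211.7 kW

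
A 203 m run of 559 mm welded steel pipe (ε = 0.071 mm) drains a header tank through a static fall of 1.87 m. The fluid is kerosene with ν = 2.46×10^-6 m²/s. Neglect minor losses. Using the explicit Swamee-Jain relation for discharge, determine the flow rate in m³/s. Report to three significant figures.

Swamee-Jain (Type II): Q = -0.965·√(gD⁵h_f/L)·ln[ε/(3.7D) + √(3.17ν²L/(gD³h_f))]
√(gD⁵h_f/L) = √(9.81·0.559⁵·1.87/203) = 0.07023
ε/(3.7D) = 3.43×10^-5; √(3.17ν²L/(gD³h_f)) = 3.49×10^-5
Q = -0.965·0.07023·ln(6.919×10^-5) = 0.6492 m³/s
Check: V = 2.65 m/s, Re = 6.01×10^5, f = 0.01450, h_f = 1.88 m ≈ 1.87 m ✓

Q ≈ 0.649 m³/s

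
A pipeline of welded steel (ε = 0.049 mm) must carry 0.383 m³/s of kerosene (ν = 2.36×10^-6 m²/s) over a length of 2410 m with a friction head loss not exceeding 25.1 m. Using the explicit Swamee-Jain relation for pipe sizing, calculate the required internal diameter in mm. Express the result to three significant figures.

D ≈ 448 mm

Swamee-Jain (Type III): D = 0.66·[ε^1.25·(LQ²/(gh_f))^4.75 + ν·Q^9.4·(L/(gh_f))^5.2]^0.04
LQ²/(gh_f) = 1.436; L/(gh_f) = 9.788
Term 1 = ε^1.25·(…)^4.75 = 2.28×10^-5; Term 2 = ν·Q^9.4·(…)^5.2 = 4.04×10^-5
D = 0.66·(2.28×10^-5 + 4.04×10^-5)^0.04 = 0.4483 m = 448 mm
Check: V = 2.43 m/s, Re = 4.61×10^5, f = 0.01471, h_f = 23.7 m ≈ 25.1 m ✓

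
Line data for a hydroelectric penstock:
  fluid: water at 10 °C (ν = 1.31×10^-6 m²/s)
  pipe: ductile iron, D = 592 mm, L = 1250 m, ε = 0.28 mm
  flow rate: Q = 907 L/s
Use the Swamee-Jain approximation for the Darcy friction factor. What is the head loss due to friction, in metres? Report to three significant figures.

V = 4Q/(πD²) = 4·0.907/(π·0.592²) = 3.295 m/s
Re = VD/ν = 3.295·0.592/1.31×10^-6 = 1.49×10^6 → turbulent
ε/D = 0.28/592 = 4.73×10^-4
Swamee-Jain: f = 0.01693
h_f = f(L/D)V²/(2g) = 0.01693·(1250/0.592)·3.295²/(2·9.81) = 19.79 m

h_f ≈ 19.8 m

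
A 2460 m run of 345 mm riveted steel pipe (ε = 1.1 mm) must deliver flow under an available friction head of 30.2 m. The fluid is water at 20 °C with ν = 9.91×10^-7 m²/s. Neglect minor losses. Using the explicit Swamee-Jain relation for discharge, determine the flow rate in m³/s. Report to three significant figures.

Q ≈ 0.165 m³/s

Swamee-Jain (Type II): Q = -0.965·√(gD⁵h_f/L)·ln[ε/(3.7D) + √(3.17ν²L/(gD³h_f))]
√(gD⁵h_f/L) = √(9.81·0.345⁵·30.2/2460) = 0.02426
ε/(3.7D) = 8.62×10^-4; √(3.17ν²L/(gD³h_f)) = 2.51×10^-5
Q = -0.965·0.02426·ln(8.868×10^-4) = 0.1645 m³/s
Check: V = 1.76 m/s, Re = 6.13×10^5, f = 0.02693, h_f = 30.3 m ≈ 30.2 m ✓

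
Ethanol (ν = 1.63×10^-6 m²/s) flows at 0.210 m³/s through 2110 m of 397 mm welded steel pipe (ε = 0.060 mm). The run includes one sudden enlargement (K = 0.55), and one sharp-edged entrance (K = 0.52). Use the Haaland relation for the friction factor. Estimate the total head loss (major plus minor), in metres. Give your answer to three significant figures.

V = 4Q/(πD²) = 1.696 m/s; V²/2g = 0.1467 m
Re = 4.13×10^5, ε/D = 1.51×10^-4 → f = 0.01510 (Haaland)
Major: h_f = f(L/D)·V²/2g = 0.01510·5315·0.1467 = 11.77 m
Minor: ΣK = 1.07; h_m = ΣK·V²/2g = 0.1570 m
Total H_L = 11.77 + 0.1570 = 11.93 m

H_L ≈ 11.9 m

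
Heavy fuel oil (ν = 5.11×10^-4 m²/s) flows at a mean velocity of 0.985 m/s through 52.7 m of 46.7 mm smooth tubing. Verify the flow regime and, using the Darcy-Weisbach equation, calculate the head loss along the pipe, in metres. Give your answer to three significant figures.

Re = VD/ν = 0.985·0.04670/5.11×10^-4 = 90.0 → laminar (Re < 2300)
f = 64/Re = 0.7110
h_f = f(L/D)V²/(2g) = 0.7110·(52.7/0.04670)·0.985²/(2·9.81) = 39.67 m

h_f ≈ 39.7 m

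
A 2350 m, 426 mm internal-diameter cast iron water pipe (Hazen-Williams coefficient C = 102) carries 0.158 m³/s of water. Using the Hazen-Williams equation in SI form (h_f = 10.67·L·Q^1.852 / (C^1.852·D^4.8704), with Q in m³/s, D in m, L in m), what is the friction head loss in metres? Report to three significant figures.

h_f ≈ 10.0 m

h_f = 10.67·2350·0.158^1.852 / (102^1.852·0.426^4.8704) = 10.00 m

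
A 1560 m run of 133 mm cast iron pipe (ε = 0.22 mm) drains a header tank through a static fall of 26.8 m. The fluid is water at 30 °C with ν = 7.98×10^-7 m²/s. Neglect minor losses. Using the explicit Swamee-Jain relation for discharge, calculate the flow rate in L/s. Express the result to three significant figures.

Swamee-Jain (Type II): Q = -0.965·√(gD⁵h_f/L)·ln[ε/(3.7D) + √(3.17ν²L/(gD³h_f))]
√(gD⁵h_f/L) = √(9.81·0.133⁵·26.8/1560) = 0.002648
ε/(3.7D) = 4.47×10^-4; √(3.17ν²L/(gD³h_f)) = 7.14×10^-5
Q = -0.965·0.002648·ln(5.184×10^-4) = 0.01933 m³/s
Check: V = 1.39 m/s, Re = 2.32×10^5, f = 0.02332, h_f = 27.0 m ≈ 26.8 m ✓

Q ≈ 19.3 L/s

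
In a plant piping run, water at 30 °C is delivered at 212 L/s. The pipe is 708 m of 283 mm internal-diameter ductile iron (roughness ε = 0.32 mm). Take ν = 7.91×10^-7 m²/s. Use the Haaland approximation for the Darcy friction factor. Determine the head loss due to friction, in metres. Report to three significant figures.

h_f ≈ 29.7 m

V = 4Q/(πD²) = 4·0.212/(π·0.283²) = 3.370 m/s
Re = VD/ν = 3.370·0.283/7.91×10^-7 = 1.21×10^6 → turbulent
ε/D = 0.32/283 = 0.00113
Haaland: f = 0.02048
h_f = f(L/D)V²/(2g) = 0.02048·(708/0.283)·3.370²/(2·9.81) = 29.66 m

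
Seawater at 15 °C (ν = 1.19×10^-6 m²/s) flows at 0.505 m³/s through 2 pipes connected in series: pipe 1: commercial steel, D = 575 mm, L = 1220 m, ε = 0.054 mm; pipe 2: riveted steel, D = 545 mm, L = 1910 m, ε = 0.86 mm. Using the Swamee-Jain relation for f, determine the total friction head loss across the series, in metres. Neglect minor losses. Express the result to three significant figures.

Pipe 1: V = 1.945 m/s, Re = 9.40×10^5, ε/D = 9.39×10^-5, f = 0.01349, h_1 = f(L/D)V²/2g = 5.517 m
Pipe 2: V = 2.165 m/s, Re = 9.91×10^5, ε/D = 0.00158, f = 0.02231, h_2 = f(L/D)V²/2g = 18.68 m
Series → Q common, losses add: H = Σh = 24.19 m

H ≈ 24.2 m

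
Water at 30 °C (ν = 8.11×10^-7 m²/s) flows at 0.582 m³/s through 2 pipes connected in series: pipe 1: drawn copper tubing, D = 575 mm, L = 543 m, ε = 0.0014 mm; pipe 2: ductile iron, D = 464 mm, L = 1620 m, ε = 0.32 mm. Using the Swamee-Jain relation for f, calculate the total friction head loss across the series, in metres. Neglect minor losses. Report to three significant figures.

Pipe 1: V = 2.241 m/s, Re = 1.59×10^6, ε/D = 2.43×10^-6, f = 0.01083, h_1 = f(L/D)V²/2g = 2.620 m
Pipe 2: V = 3.442 m/s, Re = 1.97×10^6, ε/D = 6.90×10^-4, f = 0.01825, h_2 = f(L/D)V²/2g = 38.46 m
Series → Q common, losses add: H = Σh = 41.08 m

H ≈ 41.1 m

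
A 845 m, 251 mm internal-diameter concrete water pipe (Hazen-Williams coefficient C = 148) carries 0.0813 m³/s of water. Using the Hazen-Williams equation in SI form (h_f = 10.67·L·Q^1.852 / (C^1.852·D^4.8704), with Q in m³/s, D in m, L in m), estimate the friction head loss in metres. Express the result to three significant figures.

h_f ≈ 6.93 m

h_f = 10.67·845·0.0813^1.852 / (148^1.852·0.251^4.8704) = 6.934 m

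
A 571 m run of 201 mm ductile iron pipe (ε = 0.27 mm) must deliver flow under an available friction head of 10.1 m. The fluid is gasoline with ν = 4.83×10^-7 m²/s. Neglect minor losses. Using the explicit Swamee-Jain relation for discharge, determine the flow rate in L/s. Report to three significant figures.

Q ≈ 57.2 L/s

Swamee-Jain (Type II): Q = -0.965·√(gD⁵h_f/L)·ln[ε/(3.7D) + √(3.17ν²L/(gD³h_f))]
√(gD⁵h_f/L) = √(9.81·0.201⁵·10.1/571) = 0.007545
ε/(3.7D) = 3.63×10^-4; √(3.17ν²L/(gD³h_f)) = 2.29×10^-5
Q = -0.965·0.007545·ln(3.860×10^-4) = 0.05723 m³/s
Check: V = 1.80 m/s, Re = 7.51×10^5, f = 0.02155, h_f = 10.1 m ≈ 10.1 m ✓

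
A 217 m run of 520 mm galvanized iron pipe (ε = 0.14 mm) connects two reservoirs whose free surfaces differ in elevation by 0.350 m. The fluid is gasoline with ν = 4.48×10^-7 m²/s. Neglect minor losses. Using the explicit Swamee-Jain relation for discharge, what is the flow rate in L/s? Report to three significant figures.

Q ≈ 221 L/s

Swamee-Jain (Type II): Q = -0.965·√(gD⁵h_f/L)·ln[ε/(3.7D) + √(3.17ν²L/(gD³h_f))]
√(gD⁵h_f/L) = √(9.81·0.520⁵·0.350/217) = 0.02453
ε/(3.7D) = 7.28×10^-5; √(3.17ν²L/(gD³h_f)) = 1.69×10^-5
Q = -0.965·0.02453·ln(8.968×10^-5) = 0.2206 m³/s
Check: V = 1.04 m/s, Re = 1.21×10^6, f = 0.01535, h_f = 0.352 m ≈ 0.350 m ✓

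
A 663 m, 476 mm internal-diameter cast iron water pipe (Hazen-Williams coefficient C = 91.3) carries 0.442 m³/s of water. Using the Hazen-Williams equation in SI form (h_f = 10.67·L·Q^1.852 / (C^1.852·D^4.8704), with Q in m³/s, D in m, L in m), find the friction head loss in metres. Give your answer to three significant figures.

h_f = 10.67·663·0.442^1.852 / (91.3^1.852·0.476^4.8704) = 13.56 m

h_f ≈ 13.6 m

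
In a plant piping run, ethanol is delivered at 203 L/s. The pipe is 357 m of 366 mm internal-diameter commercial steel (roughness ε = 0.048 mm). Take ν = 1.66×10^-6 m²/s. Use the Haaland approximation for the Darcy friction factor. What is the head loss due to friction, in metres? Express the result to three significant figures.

h_f ≈ 2.75 m

V = 4Q/(πD²) = 4·0.203/(π·0.366²) = 1.929 m/s
Re = VD/ν = 1.929·0.366/1.66×10^-6 = 4.25×10^5 → turbulent
ε/D = 0.048/366 = 1.31×10^-4
Haaland: f = 0.01486
h_f = f(L/D)V²/(2g) = 0.01486·(357/0.366)·1.929²/(2·9.81) = 2.750 m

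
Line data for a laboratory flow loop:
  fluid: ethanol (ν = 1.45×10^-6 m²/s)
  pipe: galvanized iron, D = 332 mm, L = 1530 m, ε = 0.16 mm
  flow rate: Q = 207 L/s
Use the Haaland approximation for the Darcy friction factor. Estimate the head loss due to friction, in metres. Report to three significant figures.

h_f ≈ 23.4 m

V = 4Q/(πD²) = 4·0.207/(π·0.332²) = 2.391 m/s
Re = VD/ν = 2.391·0.332/1.45×10^-6 = 5.47×10^5 → turbulent
ε/D = 0.16/332 = 4.82×10^-4
Haaland: f = 0.01739
h_f = f(L/D)V²/(2g) = 0.01739·(1530/0.332)·2.391²/(2·9.81) = 23.36 m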